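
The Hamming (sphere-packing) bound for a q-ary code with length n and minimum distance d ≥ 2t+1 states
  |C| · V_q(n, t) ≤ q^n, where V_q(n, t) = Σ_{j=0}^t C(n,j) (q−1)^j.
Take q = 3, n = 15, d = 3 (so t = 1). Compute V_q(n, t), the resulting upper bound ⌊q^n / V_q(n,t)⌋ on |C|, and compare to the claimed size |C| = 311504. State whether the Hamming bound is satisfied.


V_q(n, t) = 31, q^n = 14348907, Hamming bound = 462867, |C| = 311504 ≤ bound (satisfied).

Step 1: Compute V_q(n, t) = Σ_{j=0}^1 C(n, j) (q−1)^j.
  j = 0: C(15,0)·(2)^0 = 1·1 = 1.
  j = 1: C(15,1)·(2)^1 = 15·2 = 30.
  V_q(n, t) = 1 + 30 = 31.
Step 2: q^n = 3^15 = 14348907.
Step 3: Hamming bound ⌊q^n / V_q(n,t)⌋ = ⌊14348907/31⌋ = 462867.
Step 4: Compare |C| = 311504 to 462867: satisfied.
The claimed |C| lies below the Hamming bound.


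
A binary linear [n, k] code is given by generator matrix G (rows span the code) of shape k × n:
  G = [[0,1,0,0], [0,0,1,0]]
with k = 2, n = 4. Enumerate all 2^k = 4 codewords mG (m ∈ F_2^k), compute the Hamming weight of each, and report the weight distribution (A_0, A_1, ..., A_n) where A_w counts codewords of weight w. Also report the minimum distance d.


Weight distribution: A_0 = 1, A_1 = 2, A_2 = 1. Minimum distance d = 1.

Enumerate all 2^2 = 4 messages m ∈ F_2^2.
For each, compute codeword c = mG in F_2^4, then tally its weight.
  m = 00 → c = 0000, weight = 0.
  m = 10 → c = 0100, weight = 1.
  m = 01 → c = 0010, weight = 1.
  m = 11 → c = 0110, weight = 2.
Tally weights:
  weight 0: 1 codewords.
  weight 1: 2 codewords.
  weight 2: 1 codewords.
Minimum distance d = smallest w > 0 with A_w > 0 = 1.
Sanity: Σ A_w = 4 = 2^2 = 4 ✓.


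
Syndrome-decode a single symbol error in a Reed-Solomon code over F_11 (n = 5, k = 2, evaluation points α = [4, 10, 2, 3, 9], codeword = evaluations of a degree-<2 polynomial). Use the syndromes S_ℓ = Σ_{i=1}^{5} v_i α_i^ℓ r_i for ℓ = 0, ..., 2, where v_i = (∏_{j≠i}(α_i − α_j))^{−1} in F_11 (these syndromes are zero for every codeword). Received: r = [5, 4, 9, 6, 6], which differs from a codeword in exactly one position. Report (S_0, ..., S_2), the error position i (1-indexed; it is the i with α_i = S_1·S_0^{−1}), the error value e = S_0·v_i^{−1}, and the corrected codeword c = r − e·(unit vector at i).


S = (5, 4, 1), error at position 4, error magnitude e = 10, c = [5, 4, 9, 7, 6].

Step 1: column multipliers v_i = (∏_{j≠i}(α_i − α_j))^{−1} mod 11.
  i = 1 (α = 4): (4−10)(4−2)(4−3)(4−9) = (−6)·2·1·(−5) = 60 ≡ 5, so v_1 = 5^{−1} = 9 (mod 11).
  i = 2 (α = 10): (10−4)(10−2)(10−3)(10−9) = 6·8·7·1 = 336 ≡ 6, so v_2 = 6^{−1} = 2 (mod 11).
  i = 3 (α = 2): (2−4)(2−10)(2−3)(2−9) = (−2)·(−8)·(−1)·(−7) = 112 ≡ 2, so v_3 = 2^{−1} = 6 (mod 11).
  i = 4 (α = 3): (3−4)(3−10)(3−2)(3−9) = (−1)·(−7)·1·(−6) = −42 ≡ 2, so v_4 = 2^{−1} = 6 (mod 11).
  i = 5 (α = 9): (9−4)(9−10)(9−2)(9−3) = 5·(−1)·7·6 = −210 ≡ 10, so v_5 = 10^{−1} = 10 (mod 11).
  v = [9, 2, 6, 6, 10].
Step 2: syndromes of r = [5, 4, 9, 6, 6] (all sums mod 11).
  S_0 = Σ v_i r_i = 9·5 + 2·4 + 6·9 + 6·6 + 10·6 = 203 ≡ 5.
  S_1 = Σ v_i α_i r_i = 9·4·5 + 2·10·4 + 6·2·9 + 6·3·6 + 10·9·6 = 1016 ≡ 4.
  α_i^2 mod 11 = [5, 1, 4, 9, 4].
  S_2 = Σ v_i α_i^2 r_i = 9·5·5 + 2·1·4 + 6·4·9 + 6·9·6 + 10·4·6 = 1013 ≡ 1.
  S = (5, 4, 1) ≠ 0, so r is not a codeword (an error is present).
Step 3: locate the error. For a single error e at position i, S_ℓ = v_i·e·α_i^ℓ, so α_err = S_1/S_0.
  S_0^{−1} = 5^{−1} = 9 (mod 11), so α_err = 4·9 = 36 ≡ 3 = α_4. Error position i = 4.
  Consistency check: S_2/S_1 = 1·3 = 3 ≡ 3 = α_err ✓ (single-error assumption holds).
Step 4: error magnitude e = S_0/v_4 = S_0·∏_{j≠4}(α_4 − α_j) = 5·2 = 10 ≡ 10 (mod 11).
Step 5: correct position 4: c_4 = r_4 − e = 6 − 10 ≡ 7 (mod 11). Hence c = [5, 4, 9, 7, 6].
  Check: interpolating c through the α_i gives m(x) = 2 + 9·x (degree < 2) with m(α_i) = c_i for every i, so c is indeed a codeword.


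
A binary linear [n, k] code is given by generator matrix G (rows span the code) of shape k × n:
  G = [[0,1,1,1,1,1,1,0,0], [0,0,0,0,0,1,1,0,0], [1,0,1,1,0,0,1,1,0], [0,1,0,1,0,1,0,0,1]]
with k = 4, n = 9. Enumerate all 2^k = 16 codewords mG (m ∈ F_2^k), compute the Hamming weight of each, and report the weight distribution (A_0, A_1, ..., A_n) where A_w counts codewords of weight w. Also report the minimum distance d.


Weight distribution: A_0 = 1, A_2 = 1, A_4 = 5, A_5 = 6, A_6 = 1, A_7 = 2. Minimum distance d = 2.

Enumerate all 2^4 = 16 messages m ∈ F_2^4.
For each, compute codeword c = mG in F_2^9, then tally its weight.
  m = 0000 → c = 000000000, weight = 0.
  m = 1000 → c = 011111100, weight = 6.
  m = 0100 → c = 000001100, weight = 2.
  m = 1100 → c = 011110000, weight = 4.
  m = 0010 → c = 101100110, weight = 5.
  m = 1010 → c = 110011010, weight = 5.
  m = 0110 → c = 101101010, weight = 5.
  m = 1110 → c = 110010110, weight = 5.
  m = 0001 → c = 010101001, weight = 4.
  m = 1001 → c = 001010101, weight = 4.
  m = 0101 → c = 010100101, weight = 4.
  m = 1101 → c = 001011001, weight = 4.
  m = 0011 → c = 111001111, weight = 7.
  m = 1011 → c = 100110011, weight = 5.
  m = 0111 → c = 111000011, weight = 5.
  m = 1111 → c = 100111111, weight = 7.
Tally weights:
  weight 0: 1 codewords.
  weight 2: 1 codewords.
  weight 4: 5 codewords.
  weight 5: 6 codewords.
  weight 6: 1 codewords.
  weight 7: 2 codewords.
Minimum distance d = smallest w > 0 with A_w > 0 = 2.
Sanity: Σ A_w = 16 = 2^4 = 16 ✓.


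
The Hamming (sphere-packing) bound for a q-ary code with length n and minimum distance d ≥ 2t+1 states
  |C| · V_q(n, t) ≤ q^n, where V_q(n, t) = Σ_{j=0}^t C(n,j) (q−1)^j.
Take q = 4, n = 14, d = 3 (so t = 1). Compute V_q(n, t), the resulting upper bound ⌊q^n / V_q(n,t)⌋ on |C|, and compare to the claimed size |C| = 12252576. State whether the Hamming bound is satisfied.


V_q(n, t) = 43, q^n = 268435456, Hamming bound = 6242685, |C| = 12252576 > bound (violated).

Step 1: Compute V_q(n, t) = Σ_{j=0}^1 C(n, j) (q−1)^j.
  j = 0: C(14,0)·(3)^0 = 1·1 = 1.
  j = 1: C(14,1)·(3)^1 = 14·3 = 42.
  V_q(n, t) = 1 + 42 = 43.
Step 2: q^n = 4^14 = 268435456.
Step 3: Hamming bound ⌊q^n / V_q(n,t)⌋ = ⌊268435456/43⌋ = 6242685.
Step 4: Compare |C| = 12252576 to 6242685: violated.
The claimed |C| lies above the Hamming bound, so no 4-ary code of length 14 with d ≥ 3 can have 12252576 codewords.


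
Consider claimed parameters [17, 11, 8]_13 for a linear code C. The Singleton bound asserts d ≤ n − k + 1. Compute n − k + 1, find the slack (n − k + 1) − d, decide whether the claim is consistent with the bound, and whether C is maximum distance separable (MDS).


Singleton RHS = n − k + 1 = 7, slack = -1, bound violated (no such code; not MDS).

Singleton bound: d ≤ n − k + 1.
Here n = 17, k = 11, so n − k + 1 = 7.
Given d = 8, check d ≤ 7: NO.
Slack = (n − k + 1) − d = -1.
The slack is negative: d = 8 exceeds n − k + 1 = 7 by 1, so the Singleton bound is violated and no linear [17, 11, 8]_13 code can exist. In particular it is not MDS (MDS requires d = n − k + 1 exactly).
Description: the claimed parameters are [17, 11, 8]_13; such a code would be impossible (violates the Singleton bound).


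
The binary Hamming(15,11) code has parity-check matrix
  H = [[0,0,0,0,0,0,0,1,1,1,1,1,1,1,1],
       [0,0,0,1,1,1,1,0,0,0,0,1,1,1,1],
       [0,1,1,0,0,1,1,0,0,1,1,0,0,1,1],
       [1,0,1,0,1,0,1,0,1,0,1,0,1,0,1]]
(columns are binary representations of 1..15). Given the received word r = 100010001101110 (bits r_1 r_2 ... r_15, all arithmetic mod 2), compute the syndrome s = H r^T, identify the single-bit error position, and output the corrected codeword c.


s = (1, 0, 0, 0)^T, error position = 8, corrected codeword c = 100010011101110

Compute s = H r^T mod 2 one row at a time:
  s_1 = 0 + 1 + 1 + 0 + 1 + 1 + 1 + 0 = 5 ≡ 1 (mod 2).
  s_2 = 0 + 1 + 0 + 0 + 1 + 1 + 1 + 0 = 4 ≡ 0 (mod 2).
  s_3 = 0 + 0 + 0 + 0 + 1 + 0 + 1 + 0 = 2 ≡ 0 (mod 2).
  s_4 = 1 + 0 + 1 + 0 + 1 + 0 + 1 + 0 = 4 ≡ 0 (mod 2).
s = (1, 0, 0, 0)^T — this equals column 8 of H (binary 1000), so error is at position 8.
Correct: flip bit 8 of r = 100010001101110 to get c = 100010011101110.


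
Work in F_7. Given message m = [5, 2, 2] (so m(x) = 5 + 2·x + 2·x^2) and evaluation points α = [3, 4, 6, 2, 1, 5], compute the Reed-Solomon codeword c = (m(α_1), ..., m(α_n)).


c = [1, 3, 5, 3, 2, 2]

Message polynomial: m(x) = 5 + 2·x + 2·x^2 (mod 7).
For each evaluation point α_i, compute m(α_i) mod 7:
  α_1 = 3: Horner steps 2 → 1 → 1, so m(3) = 1.
  α_2 = 4: Horner steps 2 → 3 → 3, so m(4) = 3.
  α_3 = 6: Horner steps 2 → 0 → 5, so m(6) = 5.
  α_4 = 2: Horner steps 2 → 6 → 3, so m(2) = 3.
  α_5 = 1: Horner steps 2 → 4 → 2, so m(1) = 2.
  α_6 = 5: Horner steps 2 → 5 → 2, so m(5) = 2.
Codeword c = [1, 3, 5, 3, 2, 2] ∈ F_7^6.


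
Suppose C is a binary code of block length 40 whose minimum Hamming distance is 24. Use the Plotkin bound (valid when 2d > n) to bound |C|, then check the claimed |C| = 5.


Plotkin bound M ≤ 6; given |C| = 5 ≤ bound (satisfied).

Check applicability: 2d = 48, n = 40.
2d − n = 8 > 0, so Plotkin applies.
Compute d/(2d−n) = 24/8 ≈ 3.0000.
⌊d/(2d−n)⌋ = 3.
Plotkin bound: M ≤ 2·3 = 6.
Given |C| = 5, check: satisfied.
This |C| is below the Plotkin bound.


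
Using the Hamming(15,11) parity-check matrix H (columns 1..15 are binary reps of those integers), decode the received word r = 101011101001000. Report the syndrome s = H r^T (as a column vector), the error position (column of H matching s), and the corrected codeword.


s = (0, 0, 1, 1)^T, error position = 3, corrected codeword c = 100011101001000

Compute s = H r^T mod 2 one row at a time:
  s_1 = 0 + 1 + 0 + 0 + 1 + 0 + 0 + 0 = 2 ≡ 0 (mod 2).
  s_2 = 0 + 1 + 1 + 1 + 1 + 0 + 0 + 0 = 4 ≡ 0 (mod 2).
  s_3 = 0 + 1 + 1 + 1 + 0 + 0 + 0 + 0 = 3 ≡ 1 (mod 2).
  s_4 = 1 + 1 + 1 + 1 + 1 + 0 + 0 + 0 = 5 ≡ 1 (mod 2).
s = (0, 0, 1, 1)^T — this equals column 3 of H (binary 0011), so error is at position 3.
Correct: flip bit 3 of r = 101011101001000 to get c = 100011101001000.


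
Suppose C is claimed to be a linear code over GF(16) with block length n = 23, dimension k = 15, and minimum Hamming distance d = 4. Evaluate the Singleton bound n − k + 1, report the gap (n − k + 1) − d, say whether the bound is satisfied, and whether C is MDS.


Singleton RHS = n − k + 1 = 9, slack = 5, bound satisfied, not MDS.

Singleton bound: d ≤ n − k + 1.
Here n = 23, k = 15, so n − k + 1 = 9.
Given d = 4, check d ≤ 9: YES.
Slack = (n − k + 1) − d = 5.
The code is NOT MDS (slack = 5 > 0).
Description: the claimed parameters are [23, 15, 4]_16; such a code would be non-MDS.


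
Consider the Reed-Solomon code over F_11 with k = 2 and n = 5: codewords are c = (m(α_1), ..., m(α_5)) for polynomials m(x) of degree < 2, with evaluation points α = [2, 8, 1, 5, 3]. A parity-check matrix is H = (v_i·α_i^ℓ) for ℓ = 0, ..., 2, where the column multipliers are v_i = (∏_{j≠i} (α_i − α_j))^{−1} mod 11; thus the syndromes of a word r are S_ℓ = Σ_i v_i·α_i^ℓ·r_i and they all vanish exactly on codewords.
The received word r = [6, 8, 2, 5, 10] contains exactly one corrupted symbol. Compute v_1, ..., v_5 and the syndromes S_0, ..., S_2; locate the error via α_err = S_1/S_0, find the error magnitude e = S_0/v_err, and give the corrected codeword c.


S = (4, 9, 1), error at position 4, error magnitude e = 9, c = [6, 8, 2, 7, 10].

Step 1: column multipliers v_i = (∏_{j≠i}(α_i − α_j))^{−1} mod 11.
  i = 1 (α = 2): (2−8)(2−1)(2−5)(2−3) = (−6)·1·(−3)·(−1) = −18 ≡ 4, so v_1 = 4^{−1} = 3 (mod 11).
  i = 2 (α = 8): (8−2)(8−1)(8−5)(8−3) = 6·7·3·5 = 630 ≡ 3, so v_2 = 3^{−1} = 4 (mod 11).
  i = 3 (α = 1): (1−2)(1−8)(1−5)(1−3) = (−1)·(−7)·(−4)·(−2) = 56 ≡ 1, so v_3 = 1^{−1} = 1 (mod 11).
  i = 4 (α = 5): (5−2)(5−8)(5−1)(5−3) = 3·(−3)·4·2 = −72 ≡ 5, so v_4 = 5^{−1} = 9 (mod 11).
  i = 5 (α = 3): (3−2)(3−8)(3−1)(3−5) = 1·(−5)·2·(−2) = 20 ≡ 9, so v_5 = 9^{−1} = 5 (mod 11).
  v = [3, 4, 1, 9, 5].
Step 2: syndromes of r = [6, 8, 2, 5, 10] (all sums mod 11).
  S_0 = Σ v_i r_i = 3·6 + 4·8 + 1·2 + 9·5 + 5·10 = 147 ≡ 4.
  S_1 = Σ v_i α_i r_i = 3·2·6 + 4·8·8 + 1·1·2 + 9·5·5 + 5·3·10 = 669 ≡ 9.
  α_i^2 mod 11 = [4, 9, 1, 3, 9].
  S_2 = Σ v_i α_i^2 r_i = 3·4·6 + 4·9·8 + 1·1·2 + 9·3·5 + 5·9·10 = 947 ≡ 1.
  S = (4, 9, 1) ≠ 0, so r is not a codeword (an error is present).
Step 3: locate the error. For a single error e at position i, S_ℓ = v_i·e·α_i^ℓ, so α_err = S_1/S_0.
  S_0^{−1} = 4^{−1} = 3 (mod 11), so α_err = 9·3 = 27 ≡ 5 = α_4. Error position i = 4.
  Consistency check: S_2/S_1 = 1·5 = 5 ≡ 5 = α_err ✓ (single-error assumption holds).
Step 4: error magnitude e = S_0/v_4 = S_0·∏_{j≠4}(α_4 − α_j) = 4·5 = 20 ≡ 9 (mod 11).
Step 5: correct position 4: c_4 = r_4 − e = 5 − 9 ≡ 7 (mod 11). Hence c = [6, 8, 2, 7, 10].
  Check: interpolating c through the α_i gives m(x) = 9 + 4·x (degree < 2) with m(α_i) = c_i for every i, so c is indeed a codeword.


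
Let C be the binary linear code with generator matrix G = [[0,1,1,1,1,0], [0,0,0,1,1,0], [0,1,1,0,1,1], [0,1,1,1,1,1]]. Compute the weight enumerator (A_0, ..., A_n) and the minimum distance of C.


Weight distribution: A_0 = 1, A_1 = 3, A_2 = 4, A_3 = 4, A_4 = 3, A_5 = 1. Minimum distance d = 1.

Enumerate all 2^4 = 16 messages m ∈ F_2^4.
For each, compute codeword c = mG in F_2^6, then tally its weight.
  m = 0000 → c = 000000, weight = 0.
  m = 1000 → c = 011110, weight = 4.
  m = 0100 → c = 000110, weight = 2.
  m = 1100 → c = 011000, weight = 2.
  m = 0010 → c = 011011, weight = 4.
  m = 1010 → c = 000101, weight = 2.
  m = 0110 → c = 011101, weight = 4.
  m = 1110 → c = 000011, weight = 2.
  m = 0001 → c = 011111, weight = 5.
  m = 1001 → c = 000001, weight = 1.
  m = 0101 → c = 011001, weight = 3.
  m = 1101 → c = 000111, weight = 3.
  m = 0011 → c = 000100, weight = 1.
  m = 1011 → c = 011010, weight = 3.
  m = 0111 → c = 000010, weight = 1.
  m = 1111 → c = 011100, weight = 3.
Tally weights:
  weight 0: 1 codewords.
  weight 1: 3 codewords.
  weight 2: 4 codewords.
  weight 3: 4 codewords.
  weight 4: 3 codewords.
  weight 5: 1 codewords.
Minimum distance d = smallest w > 0 with A_w > 0 = 1.
Sanity: Σ A_w = 16 = 2^4 = 16 ✓.


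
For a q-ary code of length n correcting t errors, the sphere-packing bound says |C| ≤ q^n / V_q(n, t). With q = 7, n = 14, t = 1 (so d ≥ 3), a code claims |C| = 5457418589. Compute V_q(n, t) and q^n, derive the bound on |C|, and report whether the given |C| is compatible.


V_q(n, t) = 85, q^n = 678223072849, Hamming bound = 7979094974, |C| = 5457418589 ≤ bound (satisfied).

Step 1: Compute V_q(n, t) = Σ_{j=0}^1 C(n, j) (q−1)^j.
  j = 0: C(14,0)·(6)^0 = 1·1 = 1.
  j = 1: C(14,1)·(6)^1 = 14·6 = 84.
  V_q(n, t) = 1 + 84 = 85.
Step 2: q^n = 7^14 = 678223072849.
Step 3: Hamming bound ⌊q^n / V_q(n,t)⌋ = ⌊678223072849/85⌋ = 7979094974.
Step 4: Compare |C| = 5457418589 to 7979094974: satisfied.
The claimed |C| lies below the Hamming bound.


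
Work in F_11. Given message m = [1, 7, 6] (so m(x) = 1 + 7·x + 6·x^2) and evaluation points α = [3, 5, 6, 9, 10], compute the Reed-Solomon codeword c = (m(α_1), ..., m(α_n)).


c = [10, 10, 6, 0, 0]

Message polynomial: m(x) = 1 + 7·x + 6·x^2 (mod 11).
For each evaluation point α_i, compute m(α_i) mod 11:
  α_1 = 3: Horner steps 6 → 3 → 10, so m(3) = 10.
  α_2 = 5: Horner steps 6 → 4 → 10, so m(5) = 10.
  α_3 = 6: Horner steps 6 → 10 → 6, so m(6) = 6.
  α_4 = 9: Horner steps 6 → 6 → 0, so m(9) = 0.
  α_5 = 10: Horner steps 6 → 1 → 0, so m(10) = 0.
Codeword c = [10, 10, 6, 0, 0] ∈ F_11^5.


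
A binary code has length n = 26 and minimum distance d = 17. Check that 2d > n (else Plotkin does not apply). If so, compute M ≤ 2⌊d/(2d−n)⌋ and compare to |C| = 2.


Plotkin bound M ≤ 4; given |C| = 2 ≤ bound (satisfied).

Check applicability: 2d = 34, n = 26.
2d − n = 8 > 0, so Plotkin applies.
Compute d/(2d−n) = 17/8 ≈ 2.1250.
⌊d/(2d−n)⌋ = 2.
Plotkin bound: M ≤ 2·2 = 4.
Given |C| = 2, check: satisfied.
This |C| is below the Plotkin bound.


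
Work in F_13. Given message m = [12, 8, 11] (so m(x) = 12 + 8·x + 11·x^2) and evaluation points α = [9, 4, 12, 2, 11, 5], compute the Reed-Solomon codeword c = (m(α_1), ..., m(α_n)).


c = [0, 12, 2, 7, 1, 2]

Message polynomial: m(x) = 12 + 8·x + 11·x^2 (mod 13).
For each evaluation point α_i, compute m(α_i) mod 13:
  α_1 = 9: Horner steps 11 → 3 → 0, so m(9) = 0.
  α_2 = 4: Horner steps 11 → 0 → 12, so m(4) = 12.
  α_3 = 12: Horner steps 11 → 10 → 2, so m(12) = 2.
  α_4 = 2: Horner steps 11 → 4 → 7, so m(2) = 7.
  α_5 = 11: Horner steps 11 → 12 → 1, so m(11) = 1.
  α_6 = 5: Horner steps 11 → 11 → 2, so m(5) = 2.
Codeword c = [0, 12, 2, 7, 1, 2] ∈ F_13^6.


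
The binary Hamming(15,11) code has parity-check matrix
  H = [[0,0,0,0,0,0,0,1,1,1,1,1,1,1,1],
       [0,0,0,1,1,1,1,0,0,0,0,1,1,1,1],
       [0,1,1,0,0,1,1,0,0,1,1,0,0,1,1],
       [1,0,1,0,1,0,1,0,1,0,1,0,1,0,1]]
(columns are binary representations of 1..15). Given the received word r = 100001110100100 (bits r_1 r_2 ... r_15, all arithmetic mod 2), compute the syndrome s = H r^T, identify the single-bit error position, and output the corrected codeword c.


s = (1, 1, 1, 1)^T, error position = 15, corrected codeword c = 100001110100101

Compute s = H r^T mod 2 one row at a time:
  s_1 = 1 + 0 + 1 + 0 + 0 + 1 + 0 + 0 = 3 ≡ 1 (mod 2).
  s_2 = 0 + 0 + 1 + 1 + 0 + 1 + 0 + 0 = 3 ≡ 1 (mod 2).
  s_3 = 0 + 0 + 1 + 1 + 1 + 0 + 0 + 0 = 3 ≡ 1 (mod 2).
  s_4 = 1 + 0 + 0 + 1 + 0 + 0 + 1 + 0 = 3 ≡ 1 (mod 2).
s = (1, 1, 1, 1)^T — this equals column 15 of H (binary 1111), so error is at position 15.
Correct: flip bit 15 of r = 100001110100100 to get c = 100001110100101.


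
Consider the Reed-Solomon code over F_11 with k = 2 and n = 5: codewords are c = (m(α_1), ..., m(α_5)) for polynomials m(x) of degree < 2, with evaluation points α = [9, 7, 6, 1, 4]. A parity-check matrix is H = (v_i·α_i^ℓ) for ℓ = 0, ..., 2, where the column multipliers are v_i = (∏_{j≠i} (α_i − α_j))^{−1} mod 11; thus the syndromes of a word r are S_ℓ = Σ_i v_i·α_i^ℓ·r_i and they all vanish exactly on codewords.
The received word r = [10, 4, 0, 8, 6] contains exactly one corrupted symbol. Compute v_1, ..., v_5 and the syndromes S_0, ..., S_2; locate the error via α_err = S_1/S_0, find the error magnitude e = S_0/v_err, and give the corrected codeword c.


S = (4, 2, 1), error at position 3, error magnitude e = 10, c = [10, 4, 1, 8, 6].

Step 1: column multipliers v_i = (∏_{j≠i}(α_i − α_j))^{−1} mod 11.
  i = 1 (α = 9): (9−7)(9−6)(9−1)(9−4) = 2·3·8·5 = 240 ≡ 9, so v_1 = 9^{−1} = 5 (mod 11).
  i = 2 (α = 7): (7−9)(7−6)(7−1)(7−4) = (−2)·1·6·3 = −36 ≡ 8, so v_2 = 8^{−1} = 7 (mod 11).
  i = 3 (α = 6): (6−9)(6−7)(6−1)(6−4) = (−3)·(−1)·5·2 = 30 ≡ 8, so v_3 = 8^{−1} = 7 (mod 11).
  i = 4 (α = 1): (1−9)(1−7)(1−6)(1−4) = (−8)·(−6)·(−5)·(−3) = 720 ≡ 5, so v_4 = 5^{−1} = 9 (mod 11).
  i = 5 (α = 4): (4−9)(4−7)(4−6)(4−1) = (−5)·(−3)·(−2)·3 = −90 ≡ 9, so v_5 = 9^{−1} = 5 (mod 11).
  v = [5, 7, 7, 9, 5].
Step 2: syndromes of r = [10, 4, 0, 8, 6] (all sums mod 11).
  S_0 = Σ v_i r_i = 5·10 + 7·4 + 7·0 + 9·8 + 5·6 = 180 ≡ 4.
  S_1 = Σ v_i α_i r_i = 5·9·10 + 7·7·4 + 7·6·0 + 9·1·8 + 5·4·6 = 838 ≡ 2.
  α_i^2 mod 11 = [4, 5, 3, 1, 5].
  S_2 = Σ v_i α_i^2 r_i = 5·4·10 + 7·5·4 + 7·3·0 + 9·1·8 + 5·5·6 = 562 ≡ 1.
  S = (4, 2, 1) ≠ 0, so r is not a codeword (an error is present).
Step 3: locate the error. For a single error e at position i, S_ℓ = v_i·e·α_i^ℓ, so α_err = S_1/S_0.
  S_0^{−1} = 4^{−1} = 3 (mod 11), so α_err = 2·3 = 6 ≡ 6 = α_3. Error position i = 3.
  Consistency check: S_2/S_1 = 1·6 = 6 ≡ 6 = α_err ✓ (single-error assumption holds).
Step 4: error magnitude e = S_0/v_3 = S_0·∏_{j≠3}(α_3 − α_j) = 4·8 = 32 ≡ 10 (mod 11).
Step 5: correct position 3: c_3 = r_3 − e = 0 − 10 ≡ 1 (mod 11). Hence c = [10, 4, 1, 8, 6].
  Check: interpolating c through the α_i gives m(x) = 5 + 3·x (degree < 2) with m(α_i) = c_i for every i, so c is indeed a codeword.


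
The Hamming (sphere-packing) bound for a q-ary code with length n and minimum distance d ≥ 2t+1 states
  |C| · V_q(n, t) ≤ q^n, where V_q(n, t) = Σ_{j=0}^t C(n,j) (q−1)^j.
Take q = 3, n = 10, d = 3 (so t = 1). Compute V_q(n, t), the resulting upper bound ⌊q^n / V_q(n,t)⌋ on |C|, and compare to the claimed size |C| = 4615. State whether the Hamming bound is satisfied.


V_q(n, t) = 21, q^n = 59049, Hamming bound = 2811, |C| = 4615 > bound (violated).

Step 1: Compute V_q(n, t) = Σ_{j=0}^1 C(n, j) (q−1)^j.
  j = 0: C(10,0)·(2)^0 = 1·1 = 1.
  j = 1: C(10,1)·(2)^1 = 10·2 = 20.
  V_q(n, t) = 1 + 20 = 21.
Step 2: q^n = 3^10 = 59049.
Step 3: Hamming bound ⌊q^n / V_q(n,t)⌋ = ⌊59049/21⌋ = 2811.
Step 4: Compare |C| = 4615 to 2811: violated.
The claimed |C| lies above the Hamming bound, so no 3-ary code of length 10 with d ≥ 3 can have 4615 codewords.


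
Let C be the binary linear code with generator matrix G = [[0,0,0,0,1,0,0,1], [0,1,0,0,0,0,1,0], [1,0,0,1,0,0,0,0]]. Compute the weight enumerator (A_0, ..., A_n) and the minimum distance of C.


Weight distribution: A_0 = 1, A_2 = 3, A_4 = 3, A_6 = 1. Minimum distance d = 2.

Enumerate all 2^3 = 8 messages m ∈ F_2^3.
For each, compute codeword c = mG in F_2^8, then tally its weight.
  m = 000 → c = 00000000, weight = 0.
  m = 100 → c = 00001001, weight = 2.
  m = 010 → c = 01000010, weight = 2.
  m = 110 → c = 01001011, weight = 4.
  m = 001 → c = 10010000, weight = 2.
  m = 101 → c = 10011001, weight = 4.
  m = 011 → c = 11010010, weight = 4.
  m = 111 → c = 11011011, weight = 6.
Tally weights:
  weight 0: 1 codewords.
  weight 2: 3 codewords.
  weight 4: 3 codewords.
  weight 6: 1 codewords.
Minimum distance d = smallest w > 0 with A_w > 0 = 2.
Sanity: Σ A_w = 8 = 2^3 = 8 ✓.


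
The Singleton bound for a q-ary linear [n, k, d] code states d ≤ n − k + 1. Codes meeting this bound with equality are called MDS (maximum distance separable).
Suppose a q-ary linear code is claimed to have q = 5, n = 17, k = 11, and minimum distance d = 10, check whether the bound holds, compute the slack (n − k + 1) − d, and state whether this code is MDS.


Singleton RHS = n − k + 1 = 7, slack = -3, bound violated (no such code; not MDS).

Singleton bound: d ≤ n − k + 1.
Here n = 17, k = 11, so n − k + 1 = 7.
Given d = 10, check d ≤ 7: NO.
Slack = (n − k + 1) − d = -3.
The slack is negative: d = 10 exceeds n − k + 1 = 7 by 3, so the Singleton bound is violated and no linear [17, 11, 10]_5 code can exist. In particular it is not MDS (MDS requires d = n − k + 1 exactly).
Description: the claimed parameters are [17, 11, 10]_5; such a code would be impossible (violates the Singleton bound).


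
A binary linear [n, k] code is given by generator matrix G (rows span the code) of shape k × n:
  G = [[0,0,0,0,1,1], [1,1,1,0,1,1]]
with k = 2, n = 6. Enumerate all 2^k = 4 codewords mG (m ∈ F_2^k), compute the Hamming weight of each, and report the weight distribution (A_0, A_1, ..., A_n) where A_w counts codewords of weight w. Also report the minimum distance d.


Weight distribution: A_0 = 1, A_2 = 1, A_3 = 1, A_5 = 1. Minimum distance d = 2.

Enumerate all 2^2 = 4 messages m ∈ F_2^2.
For each, compute codeword c = mG in F_2^6, then tally its weight.
  m = 00 → c = 000000, weight = 0.
  m = 10 → c = 000011, weight = 2.
  m = 01 → c = 111011, weight = 5.
  m = 11 → c = 111000, weight = 3.
Tally weights:
  weight 0: 1 codewords.
  weight 2: 1 codewords.
  weight 3: 1 codewords.
  weight 5: 1 codewords.
Minimum distance d = smallest w > 0 with A_w > 0 = 2.
Sanity: Σ A_w = 4 = 2^2 = 4 ✓.


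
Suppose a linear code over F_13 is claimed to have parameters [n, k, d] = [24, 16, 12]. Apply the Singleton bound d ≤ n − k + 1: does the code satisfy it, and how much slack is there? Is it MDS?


Singleton RHS = n − k + 1 = 9, slack = -3, bound violated (no such code; not MDS).

Singleton bound: d ≤ n − k + 1.
Here n = 24, k = 16, so n − k + 1 = 9.
Given d = 12, check d ≤ 9: NO.
Slack = (n − k + 1) − d = -3.
The slack is negative: d = 12 exceeds n − k + 1 = 9 by 3, so the Singleton bound is violated and no linear [24, 16, 12]_13 code can exist. In particular it is not MDS (MDS requires d = n − k + 1 exactly).
Description: the claimed parameters are [24, 16, 12]_13; such a code would be impossible (violates the Singleton bound).


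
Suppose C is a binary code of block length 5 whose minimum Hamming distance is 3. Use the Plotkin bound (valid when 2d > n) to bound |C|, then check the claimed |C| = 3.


Plotkin bound M ≤ 6; given |C| = 3 ≤ bound (satisfied).

Check applicability: 2d = 6, n = 5.
2d − n = 1 > 0, so Plotkin applies.
Compute d/(2d−n) = 3/1 ≈ 3.0000.
⌊d/(2d−n)⌋ = 3.
Plotkin bound: M ≤ 2·3 = 6.
Given |C| = 3, check: satisfied.
This |C| is below the Plotkin bound.


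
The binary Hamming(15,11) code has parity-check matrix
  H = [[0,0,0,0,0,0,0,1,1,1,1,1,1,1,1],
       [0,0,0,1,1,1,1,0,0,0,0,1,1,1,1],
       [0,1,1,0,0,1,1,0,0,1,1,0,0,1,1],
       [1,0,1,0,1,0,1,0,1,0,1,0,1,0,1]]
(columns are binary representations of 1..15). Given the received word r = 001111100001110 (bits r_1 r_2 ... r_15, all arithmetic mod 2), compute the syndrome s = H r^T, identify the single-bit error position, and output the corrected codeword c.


s = (1, 1, 0, 0)^T, error position = 12, corrected codeword c = 001111100000110

Compute s = H r^T mod 2 one row at a time:
  s_1 = 0 + 0 + 0 + 0 + 1 + 1 + 1 + 0 = 3 ≡ 1 (mod 2).
  s_2 = 1 + 1 + 1 + 1 + 1 + 1 + 1 + 0 = 7 ≡ 1 (mod 2).
  s_3 = 0 + 1 + 1 + 1 + 0 + 0 + 1 + 0 = 4 ≡ 0 (mod 2).
  s_4 = 0 + 1 + 1 + 1 + 0 + 0 + 1 + 0 = 4 ≡ 0 (mod 2).
s = (1, 1, 0, 0)^T — this equals column 12 of H (binary 1100), so error is at position 12.
Correct: flip bit 12 of r = 001111100001110 to get c = 001111100000110.


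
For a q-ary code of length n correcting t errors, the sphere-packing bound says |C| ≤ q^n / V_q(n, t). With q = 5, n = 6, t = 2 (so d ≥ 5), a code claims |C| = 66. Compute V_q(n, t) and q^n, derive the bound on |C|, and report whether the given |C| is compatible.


V_q(n, t) = 265, q^n = 15625, Hamming bound = 58, |C| = 66 > bound (violated).

Step 1: Compute V_q(n, t) = Σ_{j=0}^2 C(n, j) (q−1)^j.
  j = 0: C(6,0)·(4)^0 = 1·1 = 1.
  j = 1: C(6,1)·(4)^1 = 6·4 = 24.
  j = 2: C(6,2)·(4)^2 = 15·16 = 240.
  V_q(n, t) = 1 + 24 + 240 = 265.
Step 2: q^n = 5^6 = 15625.
Step 3: Hamming bound ⌊q^n / V_q(n,t)⌋ = ⌊15625/265⌋ = 58.
Step 4: Compare |C| = 66 to 58: violated.
The claimed |C| lies above the Hamming bound, so no 5-ary code of length 6 with d ≥ 5 can have 66 codewords.


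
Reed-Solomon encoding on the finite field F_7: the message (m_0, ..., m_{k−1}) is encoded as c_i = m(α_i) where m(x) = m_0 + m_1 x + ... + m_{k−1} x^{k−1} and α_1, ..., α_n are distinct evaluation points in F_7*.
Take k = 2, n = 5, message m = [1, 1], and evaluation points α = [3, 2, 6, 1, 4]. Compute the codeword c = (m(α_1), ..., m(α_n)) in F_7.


c = [4, 3, 0, 2, 5]

Message polynomial: m(x) = 1 + 1·x (mod 7).
For each evaluation point α_i, compute m(α_i) mod 7:
  α_1 = 3: Horner steps 1 → 4, so m(3) = 4.
  α_2 = 2: Horner steps 1 → 3, so m(2) = 3.
  α_3 = 6: Horner steps 1 → 0, so m(6) = 0.
  α_4 = 1: Horner steps 1 → 2, so m(1) = 2.
  α_5 = 4: Horner steps 1 → 5, so m(4) = 5.
Codeword c = [4, 3, 0, 2, 5] ∈ F_7^5.


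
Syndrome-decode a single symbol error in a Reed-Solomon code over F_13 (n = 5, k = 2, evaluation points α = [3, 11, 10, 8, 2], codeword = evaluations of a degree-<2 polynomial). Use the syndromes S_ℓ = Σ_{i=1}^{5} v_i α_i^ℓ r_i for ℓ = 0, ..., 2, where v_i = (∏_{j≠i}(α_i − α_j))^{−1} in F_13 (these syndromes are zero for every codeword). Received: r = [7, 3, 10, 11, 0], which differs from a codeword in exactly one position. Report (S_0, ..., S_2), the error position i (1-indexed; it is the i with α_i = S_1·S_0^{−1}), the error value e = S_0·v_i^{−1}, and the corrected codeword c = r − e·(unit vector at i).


S = (4, 8, 3), error at position 5, error magnitude e = 12, c = [7, 3, 10, 11, 1].

Step 1: column multipliers v_i = (∏_{j≠i}(α_i − α_j))^{−1} mod 13.
  i = 1 (α = 3): (3−11)(3−10)(3−8)(3−2) = (−8)·(−7)·(−5)·1 = −280 ≡ 6, so v_1 = 6^{−1} = 11 (mod 13).
  i = 2 (α = 11): (11−3)(11−10)(11−8)(11−2) = 8·1·3·9 = 216 ≡ 8, so v_2 = 8^{−1} = 5 (mod 13).
  i = 3 (α = 10): (10−3)(10−11)(10−8)(10−2) = 7·(−1)·2·8 = −112 ≡ 5, so v_3 = 5^{−1} = 8 (mod 13).
  i = 4 (α = 8): (8−3)(8−11)(8−10)(8−2) = 5·(−3)·(−2)·6 = 180 ≡ 11, so v_4 = 11^{−1} = 6 (mod 13).
  i = 5 (α = 2): (2−3)(2−11)(2−10)(2−8) = (−1)·(−9)·(−8)·(−6) = 432 ≡ 3, so v_5 = 3^{−1} = 9 (mod 13).
  v = [11, 5, 8, 6, 9].
Step 2: syndromes of r = [7, 3, 10, 11, 0] (all sums mod 13).
  S_0 = Σ v_i r_i = 11·7 + 5·3 + 8·10 + 6·11 + 9·0 = 238 ≡ 4.
  S_1 = Σ v_i α_i r_i = 11·3·7 + 5·11·3 + 8·10·10 + 6·8·11 + 9·2·0 = 1724 ≡ 8.
  α_i^2 mod 13 = [9, 4, 9, 12, 4].
  S_2 = Σ v_i α_i^2 r_i = 11·9·7 + 5·4·3 + 8·9·10 + 6·12·11 + 9·4·0 = 2265 ≡ 3.
  S = (4, 8, 3) ≠ 0, so r is not a codeword (an error is present).
Step 3: locate the error. For a single error e at position i, S_ℓ = v_i·e·α_i^ℓ, so α_err = S_1/S_0.
  S_0^{−1} = 4^{−1} = 10 (mod 13), so α_err = 8·10 = 80 ≡ 2 = α_5. Error position i = 5.
  Consistency check: S_2/S_1 = 3·5 = 15 ≡ 2 = α_err ✓ (single-error assumption holds).
Step 4: error magnitude e = S_0/v_5 = S_0·∏_{j≠5}(α_5 − α_j) = 4·3 = 12 ≡ 12 (mod 13).
Step 5: correct position 5: c_5 = r_5 − e = 0 − 12 ≡ 1 (mod 13). Hence c = [7, 3, 10, 11, 1].
  Check: interpolating c through the α_i gives m(x) = 2 + 6·x (degree < 2) with m(α_i) = c_i for every i, so c is indeed a codeword.


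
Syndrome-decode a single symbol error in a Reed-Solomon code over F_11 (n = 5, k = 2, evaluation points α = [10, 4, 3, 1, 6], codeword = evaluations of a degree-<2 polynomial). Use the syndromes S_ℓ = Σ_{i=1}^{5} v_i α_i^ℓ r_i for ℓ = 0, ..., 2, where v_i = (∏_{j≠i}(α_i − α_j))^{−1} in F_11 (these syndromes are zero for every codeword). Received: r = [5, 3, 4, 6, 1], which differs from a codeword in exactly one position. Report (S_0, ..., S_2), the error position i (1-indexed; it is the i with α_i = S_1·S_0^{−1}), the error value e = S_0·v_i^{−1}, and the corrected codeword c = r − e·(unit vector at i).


S = (6, 5, 6), error at position 1, error magnitude e = 8, c = [8, 3, 4, 6, 1].

Step 1: column multipliers v_i = (∏_{j≠i}(α_i − α_j))^{−1} mod 11.
  i = 1 (α = 10): (10−4)(10−3)(10−1)(10−6) = 6·7·9·4 = 1512 ≡ 5, so v_1 = 5^{−1} = 9 (mod 11).
  i = 2 (α = 4): (4−10)(4−3)(4−1)(4−6) = (−6)·1·3·(−2) = 36 ≡ 3, so v_2 = 3^{−1} = 4 (mod 11).
  i = 3 (α = 3): (3−10)(3−4)(3−1)(3−6) = (−7)·(−1)·2·(−3) = −42 ≡ 2, so v_3 = 2^{−1} = 6 (mod 11).
  i = 4 (α = 1): (1−10)(1−4)(1−3)(1−6) = (−9)·(−3)·(−2)·(−5) = 270 ≡ 6, so v_4 = 6^{−1} = 2 (mod 11).
  i = 5 (α = 6): (6−10)(6−4)(6−3)(6−1) = (−4)·2·3·5 = −120 ≡ 1, so v_5 = 1^{−1} = 1 (mod 11).
  v = [9, 4, 6, 2, 1].
Step 2: syndromes of r = [5, 3, 4, 6, 1] (all sums mod 11).
  S_0 = Σ v_i r_i = 9·5 + 4·3 + 6·4 + 2·6 + 1·1 = 94 ≡ 6.
  S_1 = Σ v_i α_i r_i = 9·10·5 + 4·4·3 + 6·3·4 + 2·1·6 + 1·6·1 = 588 ≡ 5.
  α_i^2 mod 11 = [1, 5, 9, 1, 3].
  S_2 = Σ v_i α_i^2 r_i = 9·1·5 + 4·5·3 + 6·9·4 + 2·1·6 + 1·3·1 = 336 ≡ 6.
  S = (6, 5, 6) ≠ 0, so r is not a codeword (an error is present).
Step 3: locate the error. For a single error e at position i, S_ℓ = v_i·e·α_i^ℓ, so α_err = S_1/S_0.
  S_0^{−1} = 6^{−1} = 2 (mod 11), so α_err = 5·2 = 10 ≡ 10 = α_1. Error position i = 1.
  Consistency check: S_2/S_1 = 6·9 = 54 ≡ 10 = α_err ✓ (single-error assumption holds).
Step 4: error magnitude e = S_0/v_1 = S_0·∏_{j≠1}(α_1 − α_j) = 6·5 = 30 ≡ 8 (mod 11).
Step 5: correct position 1: c_1 = r_1 − e = 5 − 8 ≡ 8 (mod 11). Hence c = [8, 3, 4, 6, 1].
  Check: interpolating c through the α_i gives m(x) = 7 + 10·x (degree < 2) with m(α_i) = c_i for every i, so c is indeed a codeword.


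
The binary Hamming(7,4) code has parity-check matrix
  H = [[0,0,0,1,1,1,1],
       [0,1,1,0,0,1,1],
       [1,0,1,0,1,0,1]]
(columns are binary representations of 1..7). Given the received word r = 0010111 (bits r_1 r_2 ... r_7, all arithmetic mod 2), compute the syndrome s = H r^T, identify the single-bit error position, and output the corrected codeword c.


s = (1, 1, 1)^T, error position = 7, corrected codeword c = 0010110

Compute s = H r^T mod 2 one row at a time:
  s_1 = 0 + 1 + 1 + 1 = 3 ≡ 1 (mod 2).
  s_2 = 0 + 1 + 1 + 1 = 3 ≡ 1 (mod 2).
  s_3 = 0 + 1 + 1 + 1 = 3 ≡ 1 (mod 2).
s = (1, 1, 1)^T — this equals column 7 of H (binary 111), so error is at position 7.
Correct: flip bit 7 of r = 0010111 to get c = 0010110.


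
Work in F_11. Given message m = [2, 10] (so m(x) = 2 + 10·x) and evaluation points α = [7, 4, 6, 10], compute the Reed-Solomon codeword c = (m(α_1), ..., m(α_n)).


c = [6, 9, 7, 3]

Message polynomial: m(x) = 2 + 10·x (mod 11).
For each evaluation point α_i, compute m(α_i) mod 11:
  α_1 = 7: Horner steps 10 → 6, so m(7) = 6.
  α_2 = 4: Horner steps 10 → 9, so m(4) = 9.
  α_3 = 6: Horner steps 10 → 7, so m(6) = 7.
  α_4 = 10: Horner steps 10 → 3, so m(10) = 3.
Codeword c = [6, 9, 7, 3] ∈ F_11^4.


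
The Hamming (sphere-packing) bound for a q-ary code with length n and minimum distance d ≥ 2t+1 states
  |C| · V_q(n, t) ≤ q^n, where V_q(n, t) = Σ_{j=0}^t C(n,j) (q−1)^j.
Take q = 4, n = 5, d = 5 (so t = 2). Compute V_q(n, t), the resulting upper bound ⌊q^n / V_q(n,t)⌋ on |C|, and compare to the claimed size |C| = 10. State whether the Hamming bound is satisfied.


V_q(n, t) = 106, q^n = 1024, Hamming bound = 9, |C| = 10 > bound (violated).

Step 1: Compute V_q(n, t) = Σ_{j=0}^2 C(n, j) (q−1)^j.
  j = 0: C(5,0)·(3)^0 = 1·1 = 1.
  j = 1: C(5,1)·(3)^1 = 5·3 = 15.
  j = 2: C(5,2)·(3)^2 = 10·9 = 90.
  V_q(n, t) = 1 + 15 + 90 = 106.
Step 2: q^n = 4^5 = 1024.
Step 3: Hamming bound ⌊q^n / V_q(n,t)⌋ = ⌊1024/106⌋ = 9.
Step 4: Compare |C| = 10 to 9: violated.
The claimed |C| lies above the Hamming bound, so no 4-ary code of length 5 with d ≥ 5 can have 10 codewords.


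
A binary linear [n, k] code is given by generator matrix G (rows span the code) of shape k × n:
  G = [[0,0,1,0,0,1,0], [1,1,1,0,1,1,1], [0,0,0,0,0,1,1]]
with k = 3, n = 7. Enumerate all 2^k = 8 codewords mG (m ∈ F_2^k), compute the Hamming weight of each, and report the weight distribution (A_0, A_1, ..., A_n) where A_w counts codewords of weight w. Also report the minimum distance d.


Weight distribution: A_0 = 1, A_2 = 3, A_4 = 3, A_6 = 1. Minimum distance d = 2.

Enumerate all 2^3 = 8 messages m ∈ F_2^3.
For each, compute codeword c = mG in F_2^7, then tally its weight.
  m = 000 → c = 0000000, weight = 0.
  m = 100 → c = 0010010, weight = 2.
  m = 010 → c = 1110111, weight = 6.
  m = 110 → c = 1100101, weight = 4.
  m = 001 → c = 0000011, weight = 2.
  m = 101 → c = 0010001, weight = 2.
  m = 011 → c = 1110100, weight = 4.
  m = 111 → c = 1100110, weight = 4.
Tally weights:
  weight 0: 1 codewords.
  weight 2: 3 codewords.
  weight 4: 3 codewords.
  weight 6: 1 codewords.
Minimum distance d = smallest w > 0 with A_w > 0 = 2.
Sanity: Σ A_w = 8 = 2^3 = 8 ✓.


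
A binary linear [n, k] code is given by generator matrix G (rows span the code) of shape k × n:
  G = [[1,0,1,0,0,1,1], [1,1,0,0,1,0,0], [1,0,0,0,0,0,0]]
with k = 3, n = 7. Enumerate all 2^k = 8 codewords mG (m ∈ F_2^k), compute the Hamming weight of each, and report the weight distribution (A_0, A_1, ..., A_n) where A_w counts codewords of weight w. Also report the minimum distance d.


Weight distribution: A_0 = 1, A_1 = 1, A_2 = 1, A_3 = 2, A_4 = 1, A_5 = 1, A_6 = 1. Minimum distance d = 1.

Enumerate all 2^3 = 8 messages m ∈ F_2^3.
For each, compute codeword c = mG in F_2^7, then tally its weight.
  m = 000 → c = 0000000, weight = 0.
  m = 100 → c = 1010011, weight = 4.
  m = 010 → c = 1100100, weight = 3.
  m = 110 → c = 0110111, weight = 5.
  m = 001 → c = 1000000, weight = 1.
  m = 101 → c = 0010011, weight = 3.
  m = 011 → c = 0100100, weight = 2.
  m = 111 → c = 1110111, weight = 6.
Tally weights:
  weight 0: 1 codewords.
  weight 1: 1 codewords.
  weight 2: 1 codewords.
  weight 3: 2 codewords.
  weight 4: 1 codewords.
  weight 5: 1 codewords.
  weight 6: 1 codewords.
Minimum distance d = smallest w > 0 with A_w > 0 = 1.
Sanity: Σ A_w = 8 = 2^3 = 8 ✓.


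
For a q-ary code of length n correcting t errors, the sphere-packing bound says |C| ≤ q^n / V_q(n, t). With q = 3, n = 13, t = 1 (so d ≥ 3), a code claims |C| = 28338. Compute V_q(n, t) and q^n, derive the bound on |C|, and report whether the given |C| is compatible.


V_q(n, t) = 27, q^n = 1594323, Hamming bound = 59049, |C| = 28338 ≤ bound (satisfied).

Step 1: Compute V_q(n, t) = Σ_{j=0}^1 C(n, j) (q−1)^j.
  j = 0: C(13,0)·(2)^0 = 1·1 = 1.
  j = 1: C(13,1)·(2)^1 = 13·2 = 26.
  V_q(n, t) = 1 + 26 = 27.
Step 2: q^n = 3^13 = 1594323.
Step 3: Hamming bound ⌊q^n / V_q(n,t)⌋ = ⌊1594323/27⌋ = 59049.
Step 4: Compare |C| = 28338 to 59049: satisfied.
The claimed |C| lies below the Hamming bound.


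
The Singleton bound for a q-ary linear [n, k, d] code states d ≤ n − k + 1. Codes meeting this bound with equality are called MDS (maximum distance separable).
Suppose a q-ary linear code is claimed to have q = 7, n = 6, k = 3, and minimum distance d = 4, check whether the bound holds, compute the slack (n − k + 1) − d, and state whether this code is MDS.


Singleton RHS = n − k + 1 = 4, slack = 0, bound satisfied, MDS.

Singleton bound: d ≤ n − k + 1.
Here n = 6, k = 3, so n − k + 1 = 4.
Given d = 4, check d ≤ 4: YES.
Slack = (n − k + 1) − d = 0.
The code is MDS (slack = 0).
Description: the claimed parameters are [6, 3, 4]_7; such a code would be MDS (meets Singleton bound).


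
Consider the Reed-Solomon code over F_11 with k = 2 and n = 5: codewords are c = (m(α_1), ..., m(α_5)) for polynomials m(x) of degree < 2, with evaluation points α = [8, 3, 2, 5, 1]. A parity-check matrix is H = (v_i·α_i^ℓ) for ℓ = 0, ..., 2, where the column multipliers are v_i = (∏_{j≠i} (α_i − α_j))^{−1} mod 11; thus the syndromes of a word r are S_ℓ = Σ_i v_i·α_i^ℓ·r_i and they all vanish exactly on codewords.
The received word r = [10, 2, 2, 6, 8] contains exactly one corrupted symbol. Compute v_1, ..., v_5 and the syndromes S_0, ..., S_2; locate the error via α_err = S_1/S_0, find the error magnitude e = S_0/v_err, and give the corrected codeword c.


S = (8, 2, 6), error at position 2, error magnitude e = 6, c = [10, 7, 2, 6, 8].

Step 1: column multipliers v_i = (∏_{j≠i}(α_i − α_j))^{−1} mod 11.
  i = 1 (α = 8): (8−3)(8−2)(8−5)(8−1) = 5·6·3·7 = 630 ≡ 3, so v_1 = 3^{−1} = 4 (mod 11).
  i = 2 (α = 3): (3−8)(3−2)(3−5)(3−1) = (−5)·1·(−2)·2 = 20 ≡ 9, so v_2 = 9^{−1} = 5 (mod 11).
  i = 3 (α = 2): (2−8)(2−3)(2−5)(2−1) = (−6)·(−1)·(−3)·1 = −18 ≡ 4, so v_3 = 4^{−1} = 3 (mod 11).
  i = 4 (α = 5): (5−8)(5−3)(5−2)(5−1) = (−3)·2·3·4 = −72 ≡ 5, so v_4 = 5^{−1} = 9 (mod 11).
  i = 5 (α = 1): (1−8)(1−3)(1−2)(1−5) = (−7)·(−2)·(−1)·(−4) = 56 ≡ 1, so v_5 = 1^{−1} = 1 (mod 11).
  v = [4, 5, 3, 9, 1].
Step 2: syndromes of r = [10, 2, 2, 6, 8] (all sums mod 11).
  S_0 = Σ v_i r_i = 4·10 + 5·2 + 3·2 + 9·6 + 1·8 = 118 ≡ 8.
  S_1 = Σ v_i α_i r_i = 4·8·10 + 5·3·2 + 3·2·2 + 9·5·6 + 1·1·8 = 640 ≡ 2.
  α_i^2 mod 11 = [9, 9, 4, 3, 1].
  S_2 = Σ v_i α_i^2 r_i = 4·9·10 + 5·9·2 + 3·4·2 + 9·3·6 + 1·1·8 = 644 ≡ 6.
  S = (8, 2, 6) ≠ 0, so r is not a codeword (an error is present).
Step 3: locate the error. For a single error e at position i, S_ℓ = v_i·e·α_i^ℓ, so α_err = S_1/S_0.
  S_0^{−1} = 8^{−1} = 7 (mod 11), so α_err = 2·7 = 14 ≡ 3 = α_2. Error position i = 2.
  Consistency check: S_2/S_1 = 6·6 = 36 ≡ 3 = α_err ✓ (single-error assumption holds).
Step 4: error magnitude e = S_0/v_2 = S_0·∏_{j≠2}(α_2 − α_j) = 8·9 = 72 ≡ 6 (mod 11).
Step 5: correct position 2: c_2 = r_2 − e = 2 − 6 ≡ 7 (mod 11). Hence c = [10, 7, 2, 6, 8].
  Check: interpolating c through the α_i gives m(x) = 3 + 5·x (degree < 2) with m(α_i) = c_i for every i, so c is indeed a codeword.
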